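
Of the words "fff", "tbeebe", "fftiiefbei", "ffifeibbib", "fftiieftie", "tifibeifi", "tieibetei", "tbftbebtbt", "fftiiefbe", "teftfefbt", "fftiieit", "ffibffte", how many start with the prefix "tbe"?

Traverse to the node for "tbe", then collect every word in that subtree.
Matches: "tbeebe"
Count: 1

1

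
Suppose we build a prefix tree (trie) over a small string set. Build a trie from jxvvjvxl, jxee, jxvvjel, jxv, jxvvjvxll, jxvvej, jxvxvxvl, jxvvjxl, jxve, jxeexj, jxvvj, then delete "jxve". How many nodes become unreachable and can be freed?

1

Walk "jxve" from the leaf back toward the root, removing each node that no remaining word uses.
The suffix "e" (1 node) is used only by "jxve"; the node for "jxv" still has the child "v", so pruning stops there.
Nodes removed: 1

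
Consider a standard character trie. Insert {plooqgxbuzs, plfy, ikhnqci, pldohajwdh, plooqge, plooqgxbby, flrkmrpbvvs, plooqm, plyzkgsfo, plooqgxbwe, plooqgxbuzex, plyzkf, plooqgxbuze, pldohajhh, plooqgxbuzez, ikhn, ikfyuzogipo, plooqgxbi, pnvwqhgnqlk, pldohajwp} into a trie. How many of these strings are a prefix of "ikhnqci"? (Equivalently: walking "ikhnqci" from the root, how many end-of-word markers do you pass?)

Check each prefix of "ikhnqci" against the stored set — each match is an end-marker on the path.
Prefixes of the query that are stored words: "ikhn", "ikhnqci"
Count: 2

2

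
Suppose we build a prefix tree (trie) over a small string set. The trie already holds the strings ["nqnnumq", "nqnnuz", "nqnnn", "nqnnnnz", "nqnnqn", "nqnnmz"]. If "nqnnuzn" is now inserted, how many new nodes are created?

Walking "nqnnuzn" from the root, the first 6 characters ("nqnnuz") follow existing edges; "n" is the first miss.
So 7 − 6 = 1 new nodes.

1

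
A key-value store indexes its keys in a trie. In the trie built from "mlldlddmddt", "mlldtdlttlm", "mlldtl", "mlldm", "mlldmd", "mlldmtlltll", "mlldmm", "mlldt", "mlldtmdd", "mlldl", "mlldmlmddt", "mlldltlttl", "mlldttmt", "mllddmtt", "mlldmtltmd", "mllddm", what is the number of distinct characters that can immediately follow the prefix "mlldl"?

2

The children of the "mlldl" node are the distinct next characters among strings starting with "mlldl".
Characters that immediately follow "mlldl" among the stored strings: {d, t}.
That node has 2 child edges.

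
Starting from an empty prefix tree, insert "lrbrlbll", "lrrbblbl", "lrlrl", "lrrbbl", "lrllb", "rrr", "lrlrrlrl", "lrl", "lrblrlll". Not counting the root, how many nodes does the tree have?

31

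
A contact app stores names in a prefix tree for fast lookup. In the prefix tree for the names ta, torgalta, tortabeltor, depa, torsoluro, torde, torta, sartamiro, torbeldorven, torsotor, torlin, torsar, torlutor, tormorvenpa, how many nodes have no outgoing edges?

13

Leaves are exactly the stored words that no other stored word extends.
Those words: "depa", "sartamiro", "ta", "torbeldorven", "torde", "torgalta", "torlin", "torlutor", "tormorvenpa", "torsar", "torsoluro", "torsotor", "tortabeltor"
Leaf count: 13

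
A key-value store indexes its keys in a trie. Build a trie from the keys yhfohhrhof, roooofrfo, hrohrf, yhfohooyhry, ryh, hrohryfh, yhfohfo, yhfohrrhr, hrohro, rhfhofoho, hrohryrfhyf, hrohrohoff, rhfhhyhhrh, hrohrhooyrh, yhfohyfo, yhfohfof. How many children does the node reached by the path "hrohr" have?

4

Follow the path "hrohr" to its node, then look at its outgoing edges.
Characters that immediately follow "hrohr" among the stored strings: {f, h, o, y}.
That node has 4 child edges.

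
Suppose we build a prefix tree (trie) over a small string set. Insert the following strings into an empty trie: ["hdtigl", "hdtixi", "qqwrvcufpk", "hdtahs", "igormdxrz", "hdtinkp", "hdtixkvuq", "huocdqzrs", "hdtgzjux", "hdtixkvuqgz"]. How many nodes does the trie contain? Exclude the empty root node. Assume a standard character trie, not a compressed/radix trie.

Insert word by word; a character creates a node only if that edge doesn't already exist:
  "hdtigl" → 6 new (h, d, t, i, g, l)
  "hdtixi" → prefix "hdti" already present; 2 new (x, i)
  "qqwrvcufpk" → 10 new (q, q, w, r, v, c, u, f, p, k)
  "hdtahs" → prefix "hdt" already present; 3 new (a, h, s)
  "igormdxrz" → 9 new (i, g, o, r, m, d, x, r, z)
  "hdtinkp" → prefix "hdti" already present; 3 new (n, k, p)
  "hdtixkvuq" → prefix "hdtix" already present; 4 new (k, v, u, q)
  "huocdqzrs" → prefix "h" already present; 8 new (u, o, c, d, q, z, r, s)
  "hdtgzjux" → prefix "hdt" already present; 5 new (g, z, j, u, x)
  "hdtixkvuqgz" → prefix "hdtixkvuq" already present; 2 new (g, z)
Total nodes = 6 + 2 + 10 + 3 + 9 + 3 + 4 + 8 + 5 + 2 = 52

52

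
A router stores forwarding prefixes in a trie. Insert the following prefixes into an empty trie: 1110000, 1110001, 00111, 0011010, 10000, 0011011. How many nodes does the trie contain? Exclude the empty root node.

Count nodes per top-level branch (shared prefixes stored once):
  '0'-branch (0011010, 0011011, 00111): 9 nodes
  '1'-branch (10000, 1110000, 1110001): 12 nodes
Sum: 21

21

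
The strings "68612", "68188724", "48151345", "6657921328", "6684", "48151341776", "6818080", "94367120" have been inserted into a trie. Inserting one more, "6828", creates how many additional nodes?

2

The longest prefix of "6828" already in the trie is "68" (length 2).
New nodes needed: |"6828"| − 2 = 4 − 2 = 2.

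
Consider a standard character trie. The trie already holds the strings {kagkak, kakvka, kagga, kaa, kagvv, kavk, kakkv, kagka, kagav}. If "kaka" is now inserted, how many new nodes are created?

1

The longest prefix of "kaka" already in the trie is "kak" (length 3).
New nodes needed: |"kaka"| − 3 = 4 − 3 = 1.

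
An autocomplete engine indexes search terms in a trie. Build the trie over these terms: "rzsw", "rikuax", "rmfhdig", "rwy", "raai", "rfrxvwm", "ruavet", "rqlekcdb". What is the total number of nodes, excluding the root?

38

Trace insertions, counting only characters that open a new branch:
  "rzsw" → 4 new (r, z, s, w)
  "rikuax" → prefix "r" already present; 5 new (i, k, u, a, x)
  "rmfhdig" → prefix "r" already present; 6 new (m, f, h, d, i, g)
  "rwy" → prefix "r" already present; 2 new (w, y)
  "raai" → prefix "r" already present; 3 new (a, a, i)
  "rfrxvwm" → prefix "r" already present; 6 new (f, r, x, v, w, m)
  "ruavet" → prefix "r" already present; 5 new (u, a, v, e, t)
  "rqlekcdb" → prefix "r" already present; 7 new (q, l, e, k, c, d, b)
Total nodes = 4 + 5 + 6 + 2 + 3 + 6 + 5 + 7 = 38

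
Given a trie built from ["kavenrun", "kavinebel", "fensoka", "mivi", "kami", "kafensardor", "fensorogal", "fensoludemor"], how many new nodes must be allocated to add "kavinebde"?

Walking "kavinebde" from the root, the first 7 characters ("kavineb") follow existing edges; "d" is the first miss.
New nodes needed: |"kavinebde"| − 7 = 9 − 7 = 2.

2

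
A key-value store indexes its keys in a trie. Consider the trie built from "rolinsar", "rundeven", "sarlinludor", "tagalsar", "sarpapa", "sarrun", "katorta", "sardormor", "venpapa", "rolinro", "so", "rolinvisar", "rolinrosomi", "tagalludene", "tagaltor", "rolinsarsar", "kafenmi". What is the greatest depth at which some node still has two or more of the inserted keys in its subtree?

8

Equivalently: take the maximum, over all pairs, of their longest common prefix length.
e.g. "rolinsar" and "rolinsarsar" share the prefix "rolinsar" of length 8; no pair shares a longer one.
Longest shared-prefix length: 8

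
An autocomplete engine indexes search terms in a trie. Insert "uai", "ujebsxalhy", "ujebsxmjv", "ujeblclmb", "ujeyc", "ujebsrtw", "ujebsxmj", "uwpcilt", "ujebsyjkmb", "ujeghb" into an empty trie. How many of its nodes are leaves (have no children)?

9

Leaves are exactly the stored words that no other stored word extends.
Those words: "uai", "ujeblclmb", "ujebsrtw", "ujebsxalhy", "ujebsxmjv", "ujebsyjkmb", "ujeghb", "ujeyc", "uwpcilt"
Leaf count: 9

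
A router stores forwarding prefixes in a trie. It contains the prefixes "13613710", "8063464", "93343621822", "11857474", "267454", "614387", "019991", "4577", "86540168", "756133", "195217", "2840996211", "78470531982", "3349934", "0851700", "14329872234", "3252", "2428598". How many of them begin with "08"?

Walk to "08"; the words in its subtree are exactly those with that prefix.
Words under "08": 0851700
Count: 1

1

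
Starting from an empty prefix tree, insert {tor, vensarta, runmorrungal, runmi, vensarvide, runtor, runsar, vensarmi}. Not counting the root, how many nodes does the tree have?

Count nodes per top-level branch (shared prefixes stored once):
  'r'-branch (runmi, runmorrungal, runsar, runtor): 19 nodes
  't'-branch (tor): 3 nodes
  'v'-branch (vensarmi, vensarta, vensarvide): 14 nodes
Sum: 36

36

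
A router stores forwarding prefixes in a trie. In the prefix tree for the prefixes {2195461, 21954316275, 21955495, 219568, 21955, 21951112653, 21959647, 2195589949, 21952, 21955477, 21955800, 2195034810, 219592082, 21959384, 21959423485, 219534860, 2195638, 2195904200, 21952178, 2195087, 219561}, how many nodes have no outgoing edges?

19

Leaves are exactly the stored words that no other stored word extends.
Those words: "2195034810", "2195087", "21951112653", "21952178", "219534860", "21954316275", "2195461", "21955477", "21955495", "21955800", "2195589949", "219561", "2195638", "219568", "2195904200", "219592082", "21959384", "21959423485", "21959647"
Leaf count: 19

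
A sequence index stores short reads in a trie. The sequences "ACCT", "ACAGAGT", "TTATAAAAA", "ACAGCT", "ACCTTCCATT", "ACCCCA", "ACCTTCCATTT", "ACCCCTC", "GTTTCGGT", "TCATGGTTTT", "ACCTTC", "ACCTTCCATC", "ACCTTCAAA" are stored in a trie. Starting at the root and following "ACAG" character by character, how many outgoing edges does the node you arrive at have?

2

The children of the "ACAG" node are the distinct next characters among strings starting with "ACAG".
Distinct next characters after "ACAG": A, C.
That node has 2 child edges.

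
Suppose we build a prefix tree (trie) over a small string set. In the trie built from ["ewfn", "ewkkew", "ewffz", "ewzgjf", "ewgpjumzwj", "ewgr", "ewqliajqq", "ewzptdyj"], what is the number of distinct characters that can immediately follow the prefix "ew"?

The children of the "ew" node are the distinct next characters among strings starting with "ew".
Characters that immediately follow "ew" among the stored strings: {f, g, k, q, z}.
That node has 5 child edges.

5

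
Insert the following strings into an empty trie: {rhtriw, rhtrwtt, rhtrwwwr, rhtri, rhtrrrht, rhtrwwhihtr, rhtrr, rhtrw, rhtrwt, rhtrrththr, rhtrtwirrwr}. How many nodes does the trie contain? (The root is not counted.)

33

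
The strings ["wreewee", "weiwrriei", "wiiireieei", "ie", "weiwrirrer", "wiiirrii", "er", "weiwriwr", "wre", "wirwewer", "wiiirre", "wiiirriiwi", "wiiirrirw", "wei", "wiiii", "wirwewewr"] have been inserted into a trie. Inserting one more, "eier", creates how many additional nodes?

3

"e" is already a path in the trie; the remaining "ier" must be added.
New nodes needed: |"eier"| − 1 = 4 − 1 = 3.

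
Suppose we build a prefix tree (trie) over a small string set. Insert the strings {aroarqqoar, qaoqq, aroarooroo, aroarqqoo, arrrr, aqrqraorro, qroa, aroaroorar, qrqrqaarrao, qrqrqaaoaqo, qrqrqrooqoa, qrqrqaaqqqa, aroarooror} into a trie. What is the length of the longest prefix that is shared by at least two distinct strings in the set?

The deepest shared node is where two words last agree before diverging.
"aroarooroo" and "aroarooror" agree on "aroarooro" (9 characters) before diverging; nothing deeper is shared.
Longest shared-prefix length: 9

9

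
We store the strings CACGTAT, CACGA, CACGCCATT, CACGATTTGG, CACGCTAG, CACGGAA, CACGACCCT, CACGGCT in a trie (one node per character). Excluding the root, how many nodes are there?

Count nodes per top-level branch (shared prefixes stored once):
  'C'-branch (CACGA, CACGACCCT, CACGATTTGG, CACGCCATT, CACGCTAG, CACGGAA, CACGGCT, CACGTAT): 30 nodes
Sum: 30

30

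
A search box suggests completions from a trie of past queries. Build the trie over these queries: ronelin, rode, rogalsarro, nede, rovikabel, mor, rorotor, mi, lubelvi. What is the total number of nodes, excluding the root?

44

Trace insertions, counting only characters that open a new branch:
  "ronelin" → 7 new (r, o, n, e, l, i, n)
  "rode" → prefix "ro" already present; 2 new (d, e)
  "rogalsarro" → prefix "ro" already present; 8 new (g, a, l, s, a, r, r, o)
  "nede" → 4 new (n, e, d, e)
  "rovikabel" → prefix "ro" already present; 7 new (v, i, k, a, b, e, l)
  "mor" → 3 new (m, o, r)
  "rorotor" → prefix "ro" already present; 5 new (r, o, t, o, r)
  "mi" → prefix "m" already present; 1 new (i)
  "lubelvi" → 7 new (l, u, b, e, l, v, i)
Total nodes = 7 + 2 + 8 + 4 + 7 + 3 + 5 + 1 + 7 = 44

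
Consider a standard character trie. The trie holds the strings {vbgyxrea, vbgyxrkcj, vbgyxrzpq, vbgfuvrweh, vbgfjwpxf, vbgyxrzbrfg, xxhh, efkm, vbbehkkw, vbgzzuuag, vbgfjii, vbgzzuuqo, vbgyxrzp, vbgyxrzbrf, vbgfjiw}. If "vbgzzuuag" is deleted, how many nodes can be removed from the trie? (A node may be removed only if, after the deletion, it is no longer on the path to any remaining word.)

Walk "vbgzzuuag" from the leaf back toward the root, removing each node that no remaining word uses.
The suffix "ag" (2 nodes) is used only by "vbgzzuuag"; the node for "vbgzzuu" still has the child "q", so pruning stops there.
Nodes removed: 2

2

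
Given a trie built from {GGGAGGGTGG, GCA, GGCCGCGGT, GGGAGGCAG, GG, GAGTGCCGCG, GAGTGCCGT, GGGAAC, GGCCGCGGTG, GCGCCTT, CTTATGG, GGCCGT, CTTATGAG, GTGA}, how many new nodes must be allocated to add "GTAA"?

2

The longest prefix of "GTAA" already in the trie is "GT" (length 2).
Each of the 2 remaining characters creates one node.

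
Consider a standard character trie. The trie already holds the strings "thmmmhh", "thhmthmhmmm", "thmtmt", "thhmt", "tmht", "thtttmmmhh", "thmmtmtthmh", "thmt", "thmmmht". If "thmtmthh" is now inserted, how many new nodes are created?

The longest prefix of "thmtmthh" already in the trie is "thmtmt" (length 6).
So 8 − 6 = 2 new nodes.

2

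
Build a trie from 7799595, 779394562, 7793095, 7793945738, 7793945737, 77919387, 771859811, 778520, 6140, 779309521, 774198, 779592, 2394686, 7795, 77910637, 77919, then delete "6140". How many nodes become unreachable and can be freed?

4

Walk "6140" from the leaf back toward the root, removing each node that no remaining word uses.
No other word shares any prefix with "6140", so all 4 of its nodes go.
Nodes removed: 4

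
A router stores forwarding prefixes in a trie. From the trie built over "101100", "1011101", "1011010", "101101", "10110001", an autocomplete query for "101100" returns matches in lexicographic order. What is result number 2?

DFS of the "101100" subtree visits, in order: "101100", "10110001"
The 2nd is 10110001.

10110001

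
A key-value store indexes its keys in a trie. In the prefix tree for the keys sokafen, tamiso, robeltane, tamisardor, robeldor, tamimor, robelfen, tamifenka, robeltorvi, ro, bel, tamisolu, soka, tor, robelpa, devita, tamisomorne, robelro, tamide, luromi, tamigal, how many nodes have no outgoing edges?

18

A leaf is a node with no children — equivalently, the end of a word that is not a proper prefix of any other stored word.
Those words: "bel", "devita", "luromi", "robeldor", "robelfen", "robelpa", "robelro", "robeltane", "robeltorvi", "sokafen", "tamide", "tamifenka", "tamigal", "tamimor", "tamisardor", "tamisolu", "tamisomorne", "tor"
Leaf count: 18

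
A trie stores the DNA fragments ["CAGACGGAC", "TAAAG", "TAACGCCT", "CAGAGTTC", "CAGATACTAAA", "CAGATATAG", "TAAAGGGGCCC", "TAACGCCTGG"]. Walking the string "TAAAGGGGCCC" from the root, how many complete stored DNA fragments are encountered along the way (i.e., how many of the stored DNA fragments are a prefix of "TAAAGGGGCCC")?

Traverse "TAAAGGGGCCC" character by character; count nodes along the way that are marked as word ends.
Prefixes of the query that are stored words: "TAAAG", "TAAAGGGGCCC"
Count: 2

2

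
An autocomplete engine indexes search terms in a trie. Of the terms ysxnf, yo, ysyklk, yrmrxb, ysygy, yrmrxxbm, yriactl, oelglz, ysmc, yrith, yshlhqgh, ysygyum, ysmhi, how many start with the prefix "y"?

12

Walk to "y"; the words in its subtree are exactly those with that prefix.
Matches: "yo", "yriactl", "yrith", "yrmrxb", "yrmrxxbm", "yshlhqgh", "ysmc", "ysmhi", "ysxnf", "ysygy", "ysygyum", "ysyklk"
Count: 12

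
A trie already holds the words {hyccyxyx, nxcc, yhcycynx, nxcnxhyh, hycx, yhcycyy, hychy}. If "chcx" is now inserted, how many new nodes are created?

4

No existing word starts with "c", so every character of "chcx" needs a new node.
4 − 0 = 4 new nodes.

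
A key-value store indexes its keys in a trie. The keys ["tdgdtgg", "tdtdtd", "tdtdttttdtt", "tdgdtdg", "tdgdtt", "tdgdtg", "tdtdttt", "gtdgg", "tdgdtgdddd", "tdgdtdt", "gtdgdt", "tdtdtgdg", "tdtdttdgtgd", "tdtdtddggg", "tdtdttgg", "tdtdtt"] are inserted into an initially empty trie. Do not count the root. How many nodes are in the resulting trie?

46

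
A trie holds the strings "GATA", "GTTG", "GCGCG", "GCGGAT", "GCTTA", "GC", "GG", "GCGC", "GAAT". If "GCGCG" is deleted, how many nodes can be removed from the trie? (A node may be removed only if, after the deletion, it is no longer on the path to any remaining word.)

After clearing the end-marker at "GCGCG", prune upward until reaching a node still needed by another word.
The suffix "G" (1 node) is used only by "GCGCG"; "GCGC" is itself a stored word, so pruning stops there.
Nodes removed: 1

1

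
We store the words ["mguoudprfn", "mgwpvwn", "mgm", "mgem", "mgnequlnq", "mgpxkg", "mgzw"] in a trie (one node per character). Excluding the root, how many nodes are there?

Insert word by word; a character creates a node only if that edge doesn't already exist:
  "mguoudprfn" → 10 new (m, g, u, o, u, d, p, r, f, n)
  "mgwpvwn" → prefix "mg" already present; 5 new (w, p, v, w, n)
  "mgm" → prefix "mg" already present; 1 new (m)
  "mgem" → prefix "mg" already present; 2 new (e, m)
  "mgnequlnq" → prefix "mg" already present; 7 new (n, e, q, u, l, n, q)
  "mgpxkg" → prefix "mg" already present; 4 new (p, x, k, g)
  "mgzw" → prefix "mg" already present; 2 new (z, w)
Total nodes = 10 + 5 + 1 + 2 + 7 + 4 + 2 = 31

31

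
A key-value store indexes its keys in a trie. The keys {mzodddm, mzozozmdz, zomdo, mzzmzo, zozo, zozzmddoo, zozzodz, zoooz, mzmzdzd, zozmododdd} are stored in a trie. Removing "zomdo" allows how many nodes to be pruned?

Walk "zomdo" from the leaf back toward the root, removing each node that no remaining word uses.
The suffix "mdo" (3 nodes) is used only by "zomdo"; the node for "zo" still has the child "z", so pruning stops there.
Nodes removed: 3

3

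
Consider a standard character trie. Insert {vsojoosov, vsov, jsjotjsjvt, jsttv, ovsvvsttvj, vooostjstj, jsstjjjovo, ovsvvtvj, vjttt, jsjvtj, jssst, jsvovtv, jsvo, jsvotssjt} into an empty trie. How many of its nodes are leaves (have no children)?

13

Leaves are exactly the stored words that no other stored word extends.
Those words: "jsjotjsjvt", "jsjvtj", "jssst", "jsstjjjovo", "jsttv", "jsvotssjt", "jsvovtv", "ovsvvsttvj", "ovsvvtvj", "vjttt", "vooostjstj", "vsojoosov", "vsov"
Leaf count: 13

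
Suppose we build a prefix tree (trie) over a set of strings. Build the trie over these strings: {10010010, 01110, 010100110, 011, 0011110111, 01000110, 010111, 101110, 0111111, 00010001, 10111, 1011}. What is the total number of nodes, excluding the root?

49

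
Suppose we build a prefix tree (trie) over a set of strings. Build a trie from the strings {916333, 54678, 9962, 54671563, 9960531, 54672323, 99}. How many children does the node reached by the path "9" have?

2

The children of the "9" node are the distinct next characters among strings starting with "9".
Characters that immediately follow "9" among the stored strings: {1, 9}.
That node has 2 child edges.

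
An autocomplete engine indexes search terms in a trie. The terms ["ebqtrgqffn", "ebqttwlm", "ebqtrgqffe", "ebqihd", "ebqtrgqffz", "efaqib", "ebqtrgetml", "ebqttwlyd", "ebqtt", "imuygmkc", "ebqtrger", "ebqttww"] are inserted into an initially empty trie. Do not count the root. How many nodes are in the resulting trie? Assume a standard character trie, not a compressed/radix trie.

For each word, the new-node count is its length minus the longest prefix already in the trie:
  "ebqtrgqffn" → 10 new (e, b, q, t, r, g, q, f, f, n)
  "ebqttwlm" → prefix "ebqt" already present; 4 new (t, w, l, m)
  "ebqtrgqffe" → prefix "ebqtrgqff" already present; 1 new (e)
  "ebqihd" → prefix "ebq" already present; 3 new (i, h, d)
  "ebqtrgqffz" → prefix "ebqtrgqff" already present; 1 new (z)
  "efaqib" → prefix "e" already present; 5 new (f, a, q, i, b)
  "ebqtrgetml" → prefix "ebqtrg" already present; 4 new (e, t, m, l)
  "ebqttwlyd" → prefix "ebqttwl" already present; 2 new (y, d)
  "ebqtt" → prefix "ebqtt" already present; 0 new (none)
  "imuygmkc" → 8 new (i, m, u, y, g, m, k, c)
  "ebqtrger" → prefix "ebqtrge" already present; 1 new (r)
  "ebqttww" → prefix "ebqttw" already present; 1 new (w)
Total nodes = 10 + 4 + 1 + 3 + 1 + 5 + 4 + 2 + 0 + 8 + 1 + 1 = 40

40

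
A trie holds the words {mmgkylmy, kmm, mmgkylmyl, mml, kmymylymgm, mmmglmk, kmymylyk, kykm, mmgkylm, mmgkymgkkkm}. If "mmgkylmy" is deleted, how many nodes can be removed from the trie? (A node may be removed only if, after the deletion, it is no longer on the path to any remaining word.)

A node on "mmgkylmy"'s path can go only if nothing else ends at it or branches off below it.
Every node on "mmgkylmy" is still needed (e.g. by "mmgkylmyl"), so nothing is freed.
Nodes removed: 0

0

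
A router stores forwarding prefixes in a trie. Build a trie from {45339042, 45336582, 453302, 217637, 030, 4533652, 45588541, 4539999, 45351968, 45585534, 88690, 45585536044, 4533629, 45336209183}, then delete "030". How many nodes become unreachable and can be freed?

3

After clearing the end-marker at "030", prune upward until reaching a node still needed by another word.
No other word shares any prefix with "030", so all 3 of its nodes go.
Nodes removed: 3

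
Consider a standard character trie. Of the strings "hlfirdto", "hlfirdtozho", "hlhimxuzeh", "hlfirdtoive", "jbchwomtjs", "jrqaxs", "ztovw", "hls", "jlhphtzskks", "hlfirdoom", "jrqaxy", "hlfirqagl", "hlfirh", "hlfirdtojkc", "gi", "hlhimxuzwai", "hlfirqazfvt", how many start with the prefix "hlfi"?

Walk to "hlfi"; the words in its subtree are exactly those with that prefix.
Matches: "hlfirdoom", "hlfirdto", "hlfirdtoive", "hlfirdtojkc", "hlfirdtozho", "hlfirh", "hlfirqagl", "hlfirqazfvt"
Count: 8

8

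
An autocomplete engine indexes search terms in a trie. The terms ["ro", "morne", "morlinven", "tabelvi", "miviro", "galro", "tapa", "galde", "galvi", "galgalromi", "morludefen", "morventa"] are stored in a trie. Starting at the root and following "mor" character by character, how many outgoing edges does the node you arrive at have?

Follow the path "mor" to its node, then look at its outgoing edges.
Distinct next characters after "mor": l, n, v.
That node has 3 child edges.

3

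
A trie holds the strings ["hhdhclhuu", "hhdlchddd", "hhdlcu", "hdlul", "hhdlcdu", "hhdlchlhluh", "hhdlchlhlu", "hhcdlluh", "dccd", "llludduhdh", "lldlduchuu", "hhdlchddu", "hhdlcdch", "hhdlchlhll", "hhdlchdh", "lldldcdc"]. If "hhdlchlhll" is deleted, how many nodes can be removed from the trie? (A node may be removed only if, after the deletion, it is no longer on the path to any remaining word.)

A node on "hhdlchlhll"'s path can go only if nothing else ends at it or branches off below it.
The suffix "l" (1 node) is used only by "hhdlchlhll"; the node for "hhdlchlhl" still has the child "u", so pruning stops there.
Nodes removed: 1

1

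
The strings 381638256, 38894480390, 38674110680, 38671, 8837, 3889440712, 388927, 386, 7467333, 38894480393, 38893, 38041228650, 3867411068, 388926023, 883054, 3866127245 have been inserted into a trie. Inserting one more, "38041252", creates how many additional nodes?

2

"380412" is already a path in the trie; the remaining "52" must be added.
So 8 − 6 = 2 new nodes.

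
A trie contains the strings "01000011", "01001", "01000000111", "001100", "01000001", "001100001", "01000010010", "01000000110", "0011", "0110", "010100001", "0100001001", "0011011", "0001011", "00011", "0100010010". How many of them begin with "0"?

Traverse to the node for "0", then collect every word in that subtree.
Words under "0": 0001011, 00011, 0011, 001100, 001100001, 0011011, 01000000110, 01000000111, 01000001, 0100001001, 01000010010, 01000011, 0100010010, 01001, 010100001, 0110
Count: 16

16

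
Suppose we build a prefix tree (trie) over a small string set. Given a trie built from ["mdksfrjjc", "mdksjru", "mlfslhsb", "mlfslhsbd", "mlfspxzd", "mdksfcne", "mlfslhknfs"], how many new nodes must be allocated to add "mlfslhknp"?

1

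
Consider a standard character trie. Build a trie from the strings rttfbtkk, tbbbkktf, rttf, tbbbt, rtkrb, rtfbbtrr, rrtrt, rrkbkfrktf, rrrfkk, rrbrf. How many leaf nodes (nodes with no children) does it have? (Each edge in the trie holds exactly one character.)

9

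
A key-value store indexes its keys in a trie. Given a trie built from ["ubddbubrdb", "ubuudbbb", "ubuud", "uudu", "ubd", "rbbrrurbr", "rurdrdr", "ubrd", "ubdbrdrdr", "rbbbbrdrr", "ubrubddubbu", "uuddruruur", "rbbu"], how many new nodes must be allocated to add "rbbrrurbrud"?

Walking "rbbrrurbrud" from the root, the first 9 characters ("rbbrrurbr") follow existing edges; "u" is the first miss.
Each of the 2 remaining characters creates one node.

2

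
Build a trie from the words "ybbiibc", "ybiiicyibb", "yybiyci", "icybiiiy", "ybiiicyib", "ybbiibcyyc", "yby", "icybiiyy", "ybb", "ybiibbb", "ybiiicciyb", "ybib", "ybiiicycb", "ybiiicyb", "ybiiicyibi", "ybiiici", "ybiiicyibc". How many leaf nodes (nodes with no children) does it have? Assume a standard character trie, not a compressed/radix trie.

A leaf is a node with no children — equivalently, the end of a word that is not a proper prefix of any other stored word.
Those words: "icybiiiy", "icybiiyy", "ybbiibcyyc", "ybib", "ybiibbb", "ybiiicciyb", "ybiiici", "ybiiicyb", "ybiiicycb", "ybiiicyibb", "ybiiicyibc", "ybiiicyibi", "yby", "yybiyci"
Leaf count: 14

14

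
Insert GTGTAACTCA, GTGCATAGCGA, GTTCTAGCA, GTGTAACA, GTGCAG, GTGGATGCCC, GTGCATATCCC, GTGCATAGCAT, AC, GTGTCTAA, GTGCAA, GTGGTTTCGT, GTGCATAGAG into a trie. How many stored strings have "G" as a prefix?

Walk to "G"; the words in its subtree are exactly those with that prefix.
Words under "G": GTGCAA, GTGCAG, GTGCATAGAG, GTGCATAGCAT, GTGCATAGCGA, GTGCATATCCC, GTGGATGCCC, GTGGTTTCGT, GTGTAACA, GTGTAACTCA, GTGTCTAA, GTTCTAGCA
Count: 12

12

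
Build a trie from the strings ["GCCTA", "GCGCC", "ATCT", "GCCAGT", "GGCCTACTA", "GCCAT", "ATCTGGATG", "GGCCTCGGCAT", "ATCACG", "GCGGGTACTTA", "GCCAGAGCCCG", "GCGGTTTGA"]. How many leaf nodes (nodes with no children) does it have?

Leaves are exactly the stored words that no other stored word extends.
Those words: "ATCACG", "ATCTGGATG", "GCCAGAGCCCG", "GCCAGT", "GCCAT", "GCCTA", "GCGCC", "GCGGGTACTTA", "GCGGTTTGA", "GGCCTACTA", "GGCCTCGGCAT"
Leaf count: 11

11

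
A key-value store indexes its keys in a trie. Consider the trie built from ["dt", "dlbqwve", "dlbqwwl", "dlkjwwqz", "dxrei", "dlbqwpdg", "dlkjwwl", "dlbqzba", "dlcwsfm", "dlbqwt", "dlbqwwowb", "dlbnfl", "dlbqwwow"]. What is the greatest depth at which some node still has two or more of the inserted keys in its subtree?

8

The deepest shared node is where two words last agree before diverging.
e.g. "dlbqwwow" and "dlbqwwowb" share the prefix "dlbqwwow" of length 8; no pair shares a longer one.
Longest shared-prefix length: 8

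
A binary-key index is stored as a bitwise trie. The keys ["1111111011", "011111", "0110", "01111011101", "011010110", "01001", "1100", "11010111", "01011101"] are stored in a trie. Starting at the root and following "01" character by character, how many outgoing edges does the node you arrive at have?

Follow the path "01" to its node, then look at its outgoing edges.
Distinct next characters after "01": 0, 1.
That node has 2 child edges.

2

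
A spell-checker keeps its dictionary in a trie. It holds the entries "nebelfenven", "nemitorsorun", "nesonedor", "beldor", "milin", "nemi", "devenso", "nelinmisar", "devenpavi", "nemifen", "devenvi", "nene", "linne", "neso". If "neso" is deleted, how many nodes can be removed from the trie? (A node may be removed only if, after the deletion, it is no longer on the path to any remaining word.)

0

Walk "neso" from the leaf back toward the root, removing each node that no remaining word uses.
Every node on "neso" is still needed (e.g. by "nesonedor"), so nothing is freed.
Nodes removed: 0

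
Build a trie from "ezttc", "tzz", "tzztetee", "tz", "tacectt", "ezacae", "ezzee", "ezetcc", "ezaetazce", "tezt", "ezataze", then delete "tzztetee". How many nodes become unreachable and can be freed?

5

Walk "tzztetee" from the leaf back toward the root, removing each node that no remaining word uses.
The suffix "tetee" (5 nodes) is used only by "tzztetee"; "tzz" is itself a stored word, so pruning stops there.
Nodes removed: 5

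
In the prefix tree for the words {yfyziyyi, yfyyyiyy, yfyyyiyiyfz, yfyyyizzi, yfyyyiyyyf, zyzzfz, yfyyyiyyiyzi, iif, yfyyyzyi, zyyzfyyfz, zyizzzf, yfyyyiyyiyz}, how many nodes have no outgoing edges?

Leaves are exactly the stored words that no other stored word extends.
Those words: "iif", "yfyyyiyiyfz", "yfyyyiyyiyzi", "yfyyyiyyyf", "yfyyyizzi", "yfyyyzyi", "yfyziyyi", "zyizzzf", "zyyzfyyfz", "zyzzfz"
Leaf count: 10

10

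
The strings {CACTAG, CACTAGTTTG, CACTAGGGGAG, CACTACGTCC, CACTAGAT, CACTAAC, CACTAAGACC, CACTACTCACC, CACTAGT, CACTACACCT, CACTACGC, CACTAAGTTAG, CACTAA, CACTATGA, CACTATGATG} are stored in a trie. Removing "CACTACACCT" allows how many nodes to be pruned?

4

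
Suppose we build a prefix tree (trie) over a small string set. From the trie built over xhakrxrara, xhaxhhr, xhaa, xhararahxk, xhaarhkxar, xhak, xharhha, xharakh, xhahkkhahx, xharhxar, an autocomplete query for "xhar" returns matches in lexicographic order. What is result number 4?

xharhxar

DFS of the "xhar" subtree visits, in order: "xharakh", "xhararahxk", "xharhha", "xharhxar"
The 4th is xharhxar.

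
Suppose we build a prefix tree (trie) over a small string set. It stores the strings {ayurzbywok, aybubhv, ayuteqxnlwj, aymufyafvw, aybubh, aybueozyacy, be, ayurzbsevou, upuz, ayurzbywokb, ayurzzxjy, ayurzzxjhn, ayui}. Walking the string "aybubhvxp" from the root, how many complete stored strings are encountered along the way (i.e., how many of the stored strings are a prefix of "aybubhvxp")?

Check each prefix of "aybubhvxp" against the stored set — each match is an end-marker on the path.
Prefixes of the query that are stored words: "aybubh", "aybubhv"
Count: 2

2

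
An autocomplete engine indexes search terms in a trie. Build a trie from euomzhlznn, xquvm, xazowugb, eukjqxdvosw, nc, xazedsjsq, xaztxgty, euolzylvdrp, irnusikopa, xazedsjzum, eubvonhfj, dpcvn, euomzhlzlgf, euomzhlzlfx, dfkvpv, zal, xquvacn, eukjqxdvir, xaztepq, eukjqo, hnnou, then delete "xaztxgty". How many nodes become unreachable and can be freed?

After clearing the end-marker at "xaztxgty", prune upward until reaching a node still needed by another word.
The suffix "xgty" (4 nodes) is used only by "xaztxgty"; the node for "xazt" still has the child "e", so pruning stops there.
Nodes removed: 4

4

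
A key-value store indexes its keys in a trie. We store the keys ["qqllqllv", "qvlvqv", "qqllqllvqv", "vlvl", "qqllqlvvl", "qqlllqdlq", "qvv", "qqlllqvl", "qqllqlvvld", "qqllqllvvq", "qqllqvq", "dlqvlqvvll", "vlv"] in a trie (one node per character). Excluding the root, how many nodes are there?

45

Insert word by word; a character creates a node only if that edge doesn't already exist:
  "qqllqllv" → 8 new (q, q, l, l, q, l, l, v)
  "qvlvqv" → prefix "q" already present; 5 new (v, l, v, q, v)
  "qqllqllvqv" → prefix "qqllqllv" already present; 2 new (q, v)
  "vlvl" → 4 new (v, l, v, l)
  "qqllqlvvl" → prefix "qqllql" already present; 3 new (v, v, l)
  "qqlllqdlq" → prefix "qqll" already present; 5 new (l, q, d, l, q)
  "qvv" → prefix "qv" already present; 1 new (v)
  "qqlllqvl" → prefix "qqlllq" already present; 2 new (v, l)
  "qqllqlvvld" → prefix "qqllqlvvl" already present; 1 new (d)
  "qqllqllvvq" → prefix "qqllqllv" already present; 2 new (v, q)
  "qqllqvq" → prefix "qqllq" already present; 2 new (v, q)
  "dlqvlqvvll" → 10 new (d, l, q, v, l, q, v, v, l, l)
  "vlv" → prefix "vlv" already present; 0 new (none)
Total nodes = 8 + 5 + 2 + 4 + 3 + 5 + 1 + 2 + 1 + 2 + 2 + 10 + 0 = 45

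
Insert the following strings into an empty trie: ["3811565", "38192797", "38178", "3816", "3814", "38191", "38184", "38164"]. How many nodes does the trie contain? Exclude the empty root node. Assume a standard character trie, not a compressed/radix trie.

20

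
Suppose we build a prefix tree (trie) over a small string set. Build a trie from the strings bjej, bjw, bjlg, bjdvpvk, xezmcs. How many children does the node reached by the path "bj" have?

The children of the "bj" node are the distinct next characters among strings starting with "bj".
Distinct next characters after "bj": d, e, l, w.
That node has 4 child edges.

4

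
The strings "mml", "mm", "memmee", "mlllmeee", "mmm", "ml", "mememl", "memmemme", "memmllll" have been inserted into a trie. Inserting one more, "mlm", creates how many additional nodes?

1

The longest prefix of "mlm" already in the trie is "ml" (length 2).
Each of the 1 remaining characters creates one node.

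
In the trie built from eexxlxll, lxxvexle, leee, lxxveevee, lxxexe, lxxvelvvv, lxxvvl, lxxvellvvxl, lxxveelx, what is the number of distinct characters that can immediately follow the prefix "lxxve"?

3

Follow the path "lxxve" to its node, then look at its outgoing edges.
Characters that immediately follow "lxxve" among the stored strings: {e, l, x}.
That node has 3 child edges.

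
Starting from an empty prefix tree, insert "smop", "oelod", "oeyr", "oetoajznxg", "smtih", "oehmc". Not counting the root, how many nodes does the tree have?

Count nodes per top-level branch (shared prefixes stored once):
  'o'-branch (oehmc, oelod, oetoajznxg, oeyr): 18 nodes
  's'-branch (smop, smtih): 7 nodes
Sum: 25

25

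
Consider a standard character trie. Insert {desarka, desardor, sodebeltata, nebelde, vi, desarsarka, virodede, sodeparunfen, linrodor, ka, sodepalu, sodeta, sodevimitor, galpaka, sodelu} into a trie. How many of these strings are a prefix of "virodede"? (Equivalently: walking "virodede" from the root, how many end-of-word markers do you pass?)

2

Traverse "virodede" character by character; count nodes along the way that are marked as word ends.
Prefixes of the query that are stored words: "vi", "virodede"
Count: 2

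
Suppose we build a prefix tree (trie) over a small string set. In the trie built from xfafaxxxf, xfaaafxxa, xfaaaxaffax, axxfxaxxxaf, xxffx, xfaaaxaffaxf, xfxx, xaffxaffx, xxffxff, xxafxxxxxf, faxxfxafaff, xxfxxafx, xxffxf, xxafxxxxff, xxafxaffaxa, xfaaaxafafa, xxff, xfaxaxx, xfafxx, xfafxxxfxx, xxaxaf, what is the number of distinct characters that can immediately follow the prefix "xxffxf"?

1

Walk "xxffxf" from the root, arriving at one node.
Distinct next characters after "xxffxf": f.
That node has 1 child edge.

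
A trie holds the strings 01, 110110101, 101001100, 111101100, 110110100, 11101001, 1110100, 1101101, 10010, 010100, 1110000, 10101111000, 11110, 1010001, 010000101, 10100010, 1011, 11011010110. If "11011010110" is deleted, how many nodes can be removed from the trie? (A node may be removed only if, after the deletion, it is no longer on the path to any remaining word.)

After clearing the end-marker at "11011010110", prune upward until reaching a node still needed by another word.
The suffix "10" (2 nodes) is used only by "11011010110"; "110110101" is itself a stored word, so pruning stops there.
Nodes removed: 2

2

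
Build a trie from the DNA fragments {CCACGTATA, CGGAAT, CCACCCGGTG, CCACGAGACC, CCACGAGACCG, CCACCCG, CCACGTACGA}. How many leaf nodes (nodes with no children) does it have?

A leaf is a node with no children — equivalently, the end of a word that is not a proper prefix of any other stored word.
Those words: "CCACCCGGTG", "CCACGAGACCG", "CCACGTACGA", "CCACGTATA", "CGGAAT"
Leaf count: 5

5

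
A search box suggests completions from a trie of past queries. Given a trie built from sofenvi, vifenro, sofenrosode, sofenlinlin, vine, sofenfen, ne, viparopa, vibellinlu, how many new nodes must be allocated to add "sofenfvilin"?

Walking "sofenfvilin" from the root, the first 6 characters ("sofenf") follow existing edges; "v" is the first miss.
So 11 − 6 = 5 new nodes.

5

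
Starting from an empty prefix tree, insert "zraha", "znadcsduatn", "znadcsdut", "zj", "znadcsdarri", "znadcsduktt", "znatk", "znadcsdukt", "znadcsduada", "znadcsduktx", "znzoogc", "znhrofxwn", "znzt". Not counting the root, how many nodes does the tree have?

42

Count nodes per top-level branch (shared prefixes stored once):
  'z'-branch (zj, znadcsdarri, znadcsduada, znadcsduatn, znadcsdukt, znadcsduktt, znadcsduktx, znadcsdut, znatk, znhrofxwn, znzoogc, znzt, zraha): 42 nodes
Sum: 42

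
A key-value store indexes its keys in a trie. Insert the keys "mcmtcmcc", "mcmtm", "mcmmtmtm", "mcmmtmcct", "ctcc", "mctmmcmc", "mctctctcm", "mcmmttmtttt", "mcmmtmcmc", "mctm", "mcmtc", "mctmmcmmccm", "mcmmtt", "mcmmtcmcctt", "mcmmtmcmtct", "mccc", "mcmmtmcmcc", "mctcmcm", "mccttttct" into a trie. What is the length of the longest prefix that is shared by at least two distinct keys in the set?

9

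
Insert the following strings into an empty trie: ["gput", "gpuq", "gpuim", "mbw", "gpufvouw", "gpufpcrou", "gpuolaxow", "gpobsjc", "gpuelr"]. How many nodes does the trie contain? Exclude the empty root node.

34

Count nodes per top-level branch (shared prefixes stored once):
  'g'-branch (gpobsjc, gpuelr, gpufpcrou, gpufvouw, gpuim, gpuolaxow, gpuq, gput): 31 nodes
  'm'-branch (mbw): 3 nodes
Sum: 34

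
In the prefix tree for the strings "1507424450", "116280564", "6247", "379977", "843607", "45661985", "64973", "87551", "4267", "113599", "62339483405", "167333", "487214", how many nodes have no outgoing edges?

A leaf is a node with no children — equivalently, the end of a word that is not a proper prefix of any other stored word.
Those words: "113599", "116280564", "1507424450", "167333", "379977", "4267", "45661985", "487214", "62339483405", "6247", "64973", "843607", "87551"
Leaf count: 13

13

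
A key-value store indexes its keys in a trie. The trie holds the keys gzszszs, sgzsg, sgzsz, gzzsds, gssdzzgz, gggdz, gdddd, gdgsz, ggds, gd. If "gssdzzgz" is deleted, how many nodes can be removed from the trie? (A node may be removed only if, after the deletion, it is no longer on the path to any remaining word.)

A node on "gssdzzgz"'s path can go only if nothing else ends at it or branches off below it.
The suffix "ssdzzgz" (7 nodes) is used only by "gssdzzgz"; the node for "g" still has the child "z", so pruning stops there.
Nodes removed: 7

7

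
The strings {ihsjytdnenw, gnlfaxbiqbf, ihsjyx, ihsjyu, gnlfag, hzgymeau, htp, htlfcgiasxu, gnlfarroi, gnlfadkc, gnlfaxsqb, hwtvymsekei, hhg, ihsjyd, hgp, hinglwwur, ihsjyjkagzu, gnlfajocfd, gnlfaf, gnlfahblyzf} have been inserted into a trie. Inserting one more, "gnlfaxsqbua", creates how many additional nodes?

"gnlfaxsqb" is already a path in the trie; the remaining "ua" must be added.
Each of the 2 remaining characters creates one node.

2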